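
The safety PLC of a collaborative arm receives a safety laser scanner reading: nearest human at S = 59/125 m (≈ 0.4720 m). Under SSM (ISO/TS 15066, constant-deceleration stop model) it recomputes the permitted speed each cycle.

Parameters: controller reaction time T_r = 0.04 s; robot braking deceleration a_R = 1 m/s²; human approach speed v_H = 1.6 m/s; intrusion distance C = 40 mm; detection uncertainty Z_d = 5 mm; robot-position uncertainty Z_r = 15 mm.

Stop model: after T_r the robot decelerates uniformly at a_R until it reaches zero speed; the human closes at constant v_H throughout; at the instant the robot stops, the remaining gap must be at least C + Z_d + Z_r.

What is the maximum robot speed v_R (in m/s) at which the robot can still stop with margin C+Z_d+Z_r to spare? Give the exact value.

quadratic (1/2)·v² + (41/25)·v + (-87/250) = 0
  disc = (41/25)² − 4·(1/2)·(-87/250) = 2116/625 ; √disc = 46/25
  v_R = (−(41/25) + 46/25) / (2·(1/2)) = 1/5 m/s
check:
stop time T_s = (1/5)/1 = 0.2000 s
reaction-phase robot travel = 0.2000·0.0400 = 0.0080 m
braking distance = 0.2000²/(2·1.0000) = 0.0200 m
person approaches 1.6000·(0.0400+0.2000) = 0.3840 m
margins: 0.0400+0.0050+0.0150 = 0.0600 m
sum ≈ 0.0080+0.0200+0.3840+0.0600 ≈ 0.4720 m = S ✓

v_R_max = 1/5 m/s = 0.2000 m/s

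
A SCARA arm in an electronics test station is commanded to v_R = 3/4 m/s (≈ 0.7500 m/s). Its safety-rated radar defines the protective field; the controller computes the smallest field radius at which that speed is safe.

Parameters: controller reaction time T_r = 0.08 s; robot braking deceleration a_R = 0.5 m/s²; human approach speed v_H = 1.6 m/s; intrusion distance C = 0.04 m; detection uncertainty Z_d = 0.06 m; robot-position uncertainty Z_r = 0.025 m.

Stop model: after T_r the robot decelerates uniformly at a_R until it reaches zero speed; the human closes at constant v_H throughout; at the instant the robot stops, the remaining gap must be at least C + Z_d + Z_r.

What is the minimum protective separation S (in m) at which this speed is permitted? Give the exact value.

S_min = 6551/2000 m = 3.2755 m

braking lasts T_s = (3/4)/(1/2) = 1.5000 s
reaction-phase robot travel = 0.7500·0.0800 = 0.0600 m
braking distance = 0.7500²/(2·0.5000) = 0.5625 m
person approaches 1.6000·(0.0800+1.5000) = 2.5280 m
residual clearance needed = 0.0400+0.0600+0.0250 = 0.1250 m
S_min ≈ 0.0600+0.5625+2.5280+0.1250  ⇒  S_min = 6551/2000 m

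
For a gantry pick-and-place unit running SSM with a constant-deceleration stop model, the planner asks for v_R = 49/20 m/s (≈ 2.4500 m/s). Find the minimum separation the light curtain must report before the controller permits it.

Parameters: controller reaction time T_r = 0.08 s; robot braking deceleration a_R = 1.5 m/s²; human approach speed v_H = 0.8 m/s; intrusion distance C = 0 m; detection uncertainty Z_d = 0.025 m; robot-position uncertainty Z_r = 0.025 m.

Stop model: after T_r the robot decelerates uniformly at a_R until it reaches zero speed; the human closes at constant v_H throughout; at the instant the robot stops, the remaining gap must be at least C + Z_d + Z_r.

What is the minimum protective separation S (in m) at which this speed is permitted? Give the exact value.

stop time T_s = (49/20)/(3/2) = 1.6333 s
reaction-phase robot travel = 2.4500·0.0800 = 0.1960 m
robot under decel: 2.4500²/(2·1.5000) = 2.0008 m
person approaches 0.8000·(0.0800+1.6333) = 1.3707 m
C+Z_d+Z_r = 0.0000+0.0250+0.0250 = 0.0500 m
S_min ≈ 0.1960+2.0008+1.3707+0.0500  ⇒  S_min = 1447/400 m

S_min = 1447/400 m = 3.6175 m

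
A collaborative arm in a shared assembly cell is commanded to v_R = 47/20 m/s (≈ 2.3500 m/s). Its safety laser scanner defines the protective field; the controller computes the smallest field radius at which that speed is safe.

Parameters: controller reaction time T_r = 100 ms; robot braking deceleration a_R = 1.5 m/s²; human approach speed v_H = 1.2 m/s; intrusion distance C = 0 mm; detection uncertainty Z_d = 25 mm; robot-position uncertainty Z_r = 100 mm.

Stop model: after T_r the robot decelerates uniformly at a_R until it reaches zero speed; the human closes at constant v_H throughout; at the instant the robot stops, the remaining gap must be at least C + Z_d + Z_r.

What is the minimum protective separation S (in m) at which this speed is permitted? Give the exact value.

T_s = v_R/a_R = (47/20)/(3/2) = 1.5667 s
robot covers v_R·T_r = 2.3500·0.1000 = 0.2350 m before braking
robot covers 2.3500·1.5667 − ½·1.5000·1.5667² = 1.8408 m while stopping
person approaches 1.2000·(0.1000+1.5667) = 2.0000 m
C+Z_d+Z_r = 0.0000+0.0250+0.1000 = 0.1250 m
S_min ≈ 0.2350+1.8408+2.0000+0.1250  ⇒  S_min = 5041/1200 m

S_min = 5041/1200 m = 4.2008 m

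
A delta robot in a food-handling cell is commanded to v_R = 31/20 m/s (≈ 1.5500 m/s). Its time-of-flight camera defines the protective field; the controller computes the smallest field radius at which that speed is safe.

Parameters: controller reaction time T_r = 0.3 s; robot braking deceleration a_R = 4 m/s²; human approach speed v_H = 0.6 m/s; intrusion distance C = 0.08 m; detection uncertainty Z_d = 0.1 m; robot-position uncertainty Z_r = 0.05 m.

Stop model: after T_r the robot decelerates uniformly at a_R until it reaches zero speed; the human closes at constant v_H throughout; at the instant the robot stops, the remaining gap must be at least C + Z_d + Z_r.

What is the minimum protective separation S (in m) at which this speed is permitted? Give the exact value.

S_min = 901/640 m = 1.4078 m

stop time T_s = (31/20)/4 = 0.3875 s
robot in T_r: 1.5500·0.3000 = 0.4650 m
robot covers 1.5500·0.3875 − ½·4.0000·0.3875² = 0.3003 m while stopping
human closes 0.6000·0.6875 = 0.4125 m
residual clearance needed = 0.0800+0.1000+0.0500 = 0.2300 m
S_min ≈ 0.4650+0.3003+0.4125+0.2300  ⇒  S_min = 901/640 m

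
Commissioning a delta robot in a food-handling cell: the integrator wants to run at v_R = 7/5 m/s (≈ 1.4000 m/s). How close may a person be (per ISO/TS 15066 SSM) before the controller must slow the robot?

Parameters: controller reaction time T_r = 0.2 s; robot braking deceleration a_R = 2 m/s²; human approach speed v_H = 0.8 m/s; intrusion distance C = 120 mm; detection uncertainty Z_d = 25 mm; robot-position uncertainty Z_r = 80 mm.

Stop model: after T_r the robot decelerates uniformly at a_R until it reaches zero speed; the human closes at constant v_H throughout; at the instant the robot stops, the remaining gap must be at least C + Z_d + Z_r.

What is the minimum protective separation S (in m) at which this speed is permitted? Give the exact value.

T_s = v_R/a_R = (7/5)/2 = 0.7000 s
robot in T_r: 1.4000·0.2000 = 0.2800 m
braking distance = 1.4000²/(2·2.0000) = 0.4900 m
human over T_r+T_s: 0.8000·(0.2000+0.7000) = 0.7200 m
C+Z_d+Z_r = 0.1200+0.0250+0.0800 = 0.2250 m
S_min ≈ 0.2800+0.4900+0.7200+0.2250  ⇒  S_min = 343/200 m

S_min = 343/200 m = 1.7150 m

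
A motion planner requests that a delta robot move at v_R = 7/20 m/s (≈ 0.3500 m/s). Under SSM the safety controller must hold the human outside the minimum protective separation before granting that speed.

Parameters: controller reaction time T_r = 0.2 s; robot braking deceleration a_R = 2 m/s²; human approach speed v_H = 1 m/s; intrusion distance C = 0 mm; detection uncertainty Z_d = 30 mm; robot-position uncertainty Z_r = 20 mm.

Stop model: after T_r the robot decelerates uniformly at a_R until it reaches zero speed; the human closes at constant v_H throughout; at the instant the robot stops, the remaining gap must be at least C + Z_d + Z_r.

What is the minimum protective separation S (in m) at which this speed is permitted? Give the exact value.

T_s = v_R/a_R = (7/20)/2 = 0.1750 s
robot covers v_R·T_r = 0.3500·0.2000 = 0.0700 m before braking
robot under decel: 0.3500²/(2·2.0000) = 0.0306 m
person approaches 1.0000·(0.2000+0.1750) = 0.3750 m
C+Z_d+Z_r = 0.0000+0.0300+0.0200 = 0.0500 m
S_min ≈ 0.0700+0.0306+0.3750+0.0500  ⇒  S_min = 841/1600 m

S_min = 841/1600 m = 0.5256 m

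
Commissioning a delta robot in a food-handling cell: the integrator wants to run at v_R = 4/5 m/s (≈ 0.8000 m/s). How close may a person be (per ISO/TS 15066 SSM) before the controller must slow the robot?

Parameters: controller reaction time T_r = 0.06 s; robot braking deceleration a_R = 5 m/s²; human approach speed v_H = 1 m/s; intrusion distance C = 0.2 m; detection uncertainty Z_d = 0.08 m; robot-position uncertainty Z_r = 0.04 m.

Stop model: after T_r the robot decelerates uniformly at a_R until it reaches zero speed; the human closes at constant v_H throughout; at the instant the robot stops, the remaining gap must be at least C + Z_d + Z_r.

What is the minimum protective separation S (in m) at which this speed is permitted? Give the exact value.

stop time T_s = (4/5)/5 = 0.1600 s
reaction-phase robot travel = 0.8000·0.0600 = 0.0480 m
robot under decel: 0.8000²/(2·5.0000) = 0.0640 m
human closes 1.0000·0.2200 = 0.2200 m
margins: 0.2000+0.0800+0.0400 = 0.3200 m
S_min ≈ 0.0480+0.0640+0.2200+0.3200  ⇒  S_min = 163/250 m

S_min = 163/250 m = 0.6520 m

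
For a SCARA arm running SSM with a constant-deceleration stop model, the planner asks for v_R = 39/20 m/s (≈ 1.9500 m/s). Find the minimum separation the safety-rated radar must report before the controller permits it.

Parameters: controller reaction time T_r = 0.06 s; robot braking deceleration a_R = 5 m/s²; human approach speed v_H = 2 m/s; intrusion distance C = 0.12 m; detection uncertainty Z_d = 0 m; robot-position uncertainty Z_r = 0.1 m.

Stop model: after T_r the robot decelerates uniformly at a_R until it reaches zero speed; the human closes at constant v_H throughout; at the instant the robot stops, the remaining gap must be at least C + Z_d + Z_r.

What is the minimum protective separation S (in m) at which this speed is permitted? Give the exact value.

stop time T_s = (39/20)/5 = 0.3900 s
robot covers v_R·T_r = 1.9500·0.0600 = 0.1170 m before braking
robot under decel: 1.9500²/(2·5.0000) = 0.3802 m
human over T_r+T_s: 2.0000·(0.0600+0.3900) = 0.9000 m
margins: 0.1200+0.0000+0.1000 = 0.2200 m
S_min ≈ 0.1170+0.3802+0.9000+0.2200  ⇒  S_min = 6469/4000 m

S_min = 6469/4000 m = 1.6173 m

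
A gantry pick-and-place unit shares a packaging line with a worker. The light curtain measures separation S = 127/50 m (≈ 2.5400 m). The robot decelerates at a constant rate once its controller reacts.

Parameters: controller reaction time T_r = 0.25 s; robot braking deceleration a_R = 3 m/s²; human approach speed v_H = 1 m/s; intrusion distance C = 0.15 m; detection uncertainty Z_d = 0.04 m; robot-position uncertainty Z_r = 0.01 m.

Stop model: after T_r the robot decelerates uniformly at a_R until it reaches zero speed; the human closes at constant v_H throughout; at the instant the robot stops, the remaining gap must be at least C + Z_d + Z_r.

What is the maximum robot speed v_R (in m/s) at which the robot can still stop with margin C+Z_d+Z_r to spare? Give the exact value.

at the boundary: (1/6)·v² + (7/12)·v + (-209/100) = 0
  disc = (7/12)² − 4·(1/6)·(-209/100) = 6241/3600 ; √disc = 79/60
  v_R = (−(7/12) + 79/60) / (2·(1/6)) = 11/5 m/s
check:
stop time T_s = (11/5)/3 = 0.7333 s
robot covers v_R·T_r = 2.2000·0.2500 = 0.5500 m before braking
robot covers 2.2000·0.7333 − ½·3.0000·0.7333² = 0.8067 m while stopping
person approaches 1.0000·(0.2500+0.7333) = 0.9833 m
residual clearance needed = 0.1500+0.0400+0.0100 = 0.2000 m
sum ≈ 0.5500+0.8067+0.9833+0.2000 ≈ 2.5400 m = S ✓

v_R_max = 11/5 m/s = 2.2000 m/s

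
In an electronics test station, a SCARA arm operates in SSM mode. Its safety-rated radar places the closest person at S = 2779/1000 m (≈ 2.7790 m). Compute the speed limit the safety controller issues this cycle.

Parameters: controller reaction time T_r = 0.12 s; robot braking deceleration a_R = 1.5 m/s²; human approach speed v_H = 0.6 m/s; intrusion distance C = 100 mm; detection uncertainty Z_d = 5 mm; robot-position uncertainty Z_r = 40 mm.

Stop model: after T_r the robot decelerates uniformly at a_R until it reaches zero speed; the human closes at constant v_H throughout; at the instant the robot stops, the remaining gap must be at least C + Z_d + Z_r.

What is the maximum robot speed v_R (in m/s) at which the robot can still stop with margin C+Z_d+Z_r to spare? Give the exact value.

collect terms ⇒ (1/3)·v_R² + (13/25)·v_R + (-1281/500) = 0
  disc = (13/25)² − 4·(1/3)·(-1281/500) = 2304/625 ; √disc = 48/25
  v_R = (−(13/25) + 48/25) / (2·(1/3)) = 21/10 m/s
check:
braking lasts T_s = (21/10)/(3/2) = 1.4000 s
robot covers v_R·T_r = 2.1000·0.1200 = 0.2520 m before braking
braking distance = 2.1000²/(2·1.5000) = 1.4700 m
human closes 0.6000·1.5200 = 0.9120 m
C+Z_d+Z_r = 0.1000+0.0050+0.0400 = 0.1450 m
sum ≈ 0.2520+1.4700+0.9120+0.1450 ≈ 2.7790 m = S ✓

v_R_max = 21/10 m/s = 2.1000 m/s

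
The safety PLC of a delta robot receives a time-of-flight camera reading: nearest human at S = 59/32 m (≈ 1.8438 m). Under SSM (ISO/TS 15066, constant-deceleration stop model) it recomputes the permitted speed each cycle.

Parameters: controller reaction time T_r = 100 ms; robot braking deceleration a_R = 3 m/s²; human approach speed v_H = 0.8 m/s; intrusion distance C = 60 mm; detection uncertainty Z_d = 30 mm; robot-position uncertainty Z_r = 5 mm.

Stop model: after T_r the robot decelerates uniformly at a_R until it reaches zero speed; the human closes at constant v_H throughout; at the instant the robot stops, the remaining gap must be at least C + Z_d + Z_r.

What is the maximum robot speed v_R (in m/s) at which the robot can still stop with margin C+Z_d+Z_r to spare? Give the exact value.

v_R_max = 9/4 m/s = 2.2500 m/s

collect terms ⇒ (1/6)·v_R² + (11/30)·v_R + (-267/160) = 0
  disc = (11/30)² − 4·(1/6)·(-267/160) = 4489/3600 ; √disc = 67/60
  v_R = (−(11/30) + 67/60) / (2·(1/6)) = 9/4 m/s
check:
stop time T_s = (9/4)/3 = 0.7500 s
robot covers v_R·T_r = 2.2500·0.1000 = 0.2250 m before braking
braking distance = 2.2500²/(2·3.0000) = 0.8438 m
human closes 0.8000·0.8500 = 0.6800 m
C+Z_d+Z_r = 0.0600+0.0300+0.0050 = 0.0950 m
sum ≈ 0.2250+0.8438+0.6800+0.0950 ≈ 1.8438 m = S ✓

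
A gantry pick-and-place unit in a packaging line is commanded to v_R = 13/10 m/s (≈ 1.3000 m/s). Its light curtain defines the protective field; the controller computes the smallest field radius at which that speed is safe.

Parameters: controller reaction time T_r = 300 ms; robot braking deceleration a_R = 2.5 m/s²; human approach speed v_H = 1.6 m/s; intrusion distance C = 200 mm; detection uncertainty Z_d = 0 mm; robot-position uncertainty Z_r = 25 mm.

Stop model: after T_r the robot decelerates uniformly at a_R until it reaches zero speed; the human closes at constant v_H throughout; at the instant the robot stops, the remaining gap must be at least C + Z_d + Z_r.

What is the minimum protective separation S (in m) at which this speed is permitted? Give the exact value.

S_min = 453/200 m = 2.2650 m

stop time T_s = (13/10)/(5/2) = 0.5200 s
reaction-phase robot travel = 1.3000·0.3000 = 0.3900 m
braking distance = 1.3000²/(2·2.5000) = 0.3380 m
human closes 1.6000·0.8200 = 1.3120 m
margins: 0.2000+0.0000+0.0250 = 0.2250 m
S_min ≈ 0.3900+0.3380+1.3120+0.2250  ⇒  S_min = 453/200 m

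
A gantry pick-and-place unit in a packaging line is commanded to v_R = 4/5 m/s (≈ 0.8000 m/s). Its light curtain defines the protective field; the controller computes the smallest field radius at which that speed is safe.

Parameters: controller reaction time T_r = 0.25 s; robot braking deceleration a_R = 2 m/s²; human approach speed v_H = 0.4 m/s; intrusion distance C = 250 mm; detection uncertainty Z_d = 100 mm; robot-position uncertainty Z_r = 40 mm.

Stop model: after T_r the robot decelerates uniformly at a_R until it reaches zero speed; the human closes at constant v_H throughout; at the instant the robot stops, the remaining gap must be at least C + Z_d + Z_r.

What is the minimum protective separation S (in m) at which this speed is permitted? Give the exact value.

S_min = 101/100 m = 1.0100 m

T_s = v_R/a_R = (4/5)/2 = 0.4000 s
robot covers v_R·T_r = 0.8000·0.2500 = 0.2000 m before braking
robot under decel: 0.8000²/(2·2.0000) = 0.1600 m
human over T_r+T_s: 0.4000·(0.2500+0.4000) = 0.2600 m
margins: 0.2500+0.1000+0.0400 = 0.3900 m
S_min ≈ 0.2000+0.1600+0.2600+0.3900  ⇒  S_min = 101/100 m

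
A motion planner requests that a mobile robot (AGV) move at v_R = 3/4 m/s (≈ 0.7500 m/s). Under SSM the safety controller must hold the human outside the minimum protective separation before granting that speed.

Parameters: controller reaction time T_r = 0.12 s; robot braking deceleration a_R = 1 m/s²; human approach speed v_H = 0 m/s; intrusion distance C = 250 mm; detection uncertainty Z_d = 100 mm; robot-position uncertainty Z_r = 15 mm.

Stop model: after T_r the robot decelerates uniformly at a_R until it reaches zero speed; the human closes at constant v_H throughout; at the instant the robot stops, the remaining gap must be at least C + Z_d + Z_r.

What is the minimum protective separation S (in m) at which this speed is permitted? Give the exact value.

T_s = v_R/a_R = (3/4)/1 = 0.7500 s
robot in T_r: 0.7500·0.1200 = 0.0900 m
robot under decel: 0.7500²/(2·1.0000) = 0.2812 m
human over T_r+T_s: 0.0000·(0.1200+0.7500) = 0.0000 m
C+Z_d+Z_r = 0.2500+0.1000+0.0150 = 0.3650 m
S_min ≈ 0.0900+0.2812+0.0000+0.3650  ⇒  S_min = 589/800 m

S_min = 589/800 m = 0.7362 m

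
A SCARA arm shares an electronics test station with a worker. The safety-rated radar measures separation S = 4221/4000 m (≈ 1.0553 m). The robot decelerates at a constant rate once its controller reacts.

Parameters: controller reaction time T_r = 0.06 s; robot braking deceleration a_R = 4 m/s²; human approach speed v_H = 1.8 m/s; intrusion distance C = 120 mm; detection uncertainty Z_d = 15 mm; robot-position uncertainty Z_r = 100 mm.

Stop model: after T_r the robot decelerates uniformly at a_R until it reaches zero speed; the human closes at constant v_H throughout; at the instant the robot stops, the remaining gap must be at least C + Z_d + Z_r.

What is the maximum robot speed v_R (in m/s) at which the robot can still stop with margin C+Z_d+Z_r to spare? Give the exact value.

v_R_max = 11/10 m/s = 1.1000 m/s

at the boundary: (1/8)·v² + (51/100)·v + (-2849/4000) = 0
  disc = (51/100)² − 4·(1/8)·(-2849/4000) = 24649/40000 ; √disc = 157/200
  v_R = (−(51/100) + 157/200) / (2·(1/8)) = 11/10 m/s
check:
braking lasts T_s = (11/10)/4 = 0.2750 s
robot covers v_R·T_r = 1.1000·0.0600 = 0.0660 m before braking
braking distance = 1.1000²/(2·4.0000) = 0.1512 m
human closes 1.8000·0.3350 = 0.6030 m
margins: 0.1200+0.0150+0.1000 = 0.2350 m
sum ≈ 0.0660+0.1512+0.6030+0.2350 ≈ 1.0553 m = S ✓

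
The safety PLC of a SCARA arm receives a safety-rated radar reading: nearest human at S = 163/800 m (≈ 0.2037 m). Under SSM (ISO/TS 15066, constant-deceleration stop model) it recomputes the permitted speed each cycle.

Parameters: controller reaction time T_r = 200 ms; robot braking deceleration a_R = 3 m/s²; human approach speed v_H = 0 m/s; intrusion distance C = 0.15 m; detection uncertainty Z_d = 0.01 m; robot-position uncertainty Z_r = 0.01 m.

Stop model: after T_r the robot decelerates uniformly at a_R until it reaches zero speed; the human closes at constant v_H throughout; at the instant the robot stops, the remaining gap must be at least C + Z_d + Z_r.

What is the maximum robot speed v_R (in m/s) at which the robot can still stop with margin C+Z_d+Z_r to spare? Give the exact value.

collect terms ⇒ (1/6)·v_R² + (1/5)·v_R + (-27/800) = 0
  disc = (1/5)² − 4·(1/6)·(-27/800) = 1/16 ; √disc = 1/4
  v_R = (−(1/5) + 1/4) / (2·(1/6)) = 3/20 m/s
check:
stop time T_s = (3/20)/3 = 0.0500 s
robot in T_r: 0.1500·0.2000 = 0.0300 m
robot covers 0.1500·0.0500 − ½·3.0000·0.0500² = 0.0037 m while stopping
person approaches 0.0000·(0.2000+0.0500) = 0.0000 m
residual clearance needed = 0.1500+0.0100+0.0100 = 0.1700 m
sum ≈ 0.0300+0.0037+0.0000+0.1700 ≈ 0.2037 m = S ✓

v_R_max = 3/20 m/s = 0.1500 m/s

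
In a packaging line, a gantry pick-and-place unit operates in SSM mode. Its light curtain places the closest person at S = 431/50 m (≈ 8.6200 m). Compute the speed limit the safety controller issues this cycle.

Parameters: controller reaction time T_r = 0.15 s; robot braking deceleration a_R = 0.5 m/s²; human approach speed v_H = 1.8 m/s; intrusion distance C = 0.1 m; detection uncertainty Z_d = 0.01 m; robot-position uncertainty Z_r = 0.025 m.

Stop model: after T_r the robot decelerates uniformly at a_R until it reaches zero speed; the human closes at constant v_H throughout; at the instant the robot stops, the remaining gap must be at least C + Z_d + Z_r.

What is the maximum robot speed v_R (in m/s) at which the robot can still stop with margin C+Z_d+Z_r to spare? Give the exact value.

quadratic (1)·v² + (15/4)·v + (-1643/200) = 0
  disc = (15/4)² − 4·(1)·(-1643/200) = 18769/400 ; √disc = 137/20
  v_R = (−(15/4) + 137/20) / (2·(1)) = 31/20 m/s
check:
braking lasts T_s = (31/20)/(1/2) = 3.1000 s
robot covers v_R·T_r = 1.5500·0.1500 = 0.2325 m before braking
robot under decel: 1.5500²/(2·0.5000) = 2.4025 m
human closes 1.8000·3.2500 = 5.8500 m
margins: 0.1000+0.0100+0.0250 = 0.1350 m
sum ≈ 0.2325+2.4025+5.8500+0.1350 ≈ 8.6200 m = S ✓

v_R_max = 31/20 m/s = 1.5500 m/s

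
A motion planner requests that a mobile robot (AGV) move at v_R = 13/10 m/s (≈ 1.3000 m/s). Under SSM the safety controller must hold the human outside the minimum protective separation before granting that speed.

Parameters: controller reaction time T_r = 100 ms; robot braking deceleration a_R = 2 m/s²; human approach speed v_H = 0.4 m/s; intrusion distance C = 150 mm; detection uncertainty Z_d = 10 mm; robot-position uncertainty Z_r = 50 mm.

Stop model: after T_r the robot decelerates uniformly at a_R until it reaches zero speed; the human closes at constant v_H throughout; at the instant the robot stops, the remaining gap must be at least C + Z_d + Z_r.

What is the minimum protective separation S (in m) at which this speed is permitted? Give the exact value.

T_s = v_R/a_R = (13/10)/2 = 0.6500 s
reaction-phase robot travel = 1.3000·0.1000 = 0.1300 m
robot covers 1.3000·0.6500 − ½·2.0000·0.6500² = 0.4225 m while stopping
person approaches 0.4000·(0.1000+0.6500) = 0.3000 m
residual clearance needed = 0.1500+0.0100+0.0500 = 0.2100 m
S_min ≈ 0.1300+0.4225+0.3000+0.2100  ⇒  S_min = 17/16 m

S_min = 17/16 m = 1.0625 m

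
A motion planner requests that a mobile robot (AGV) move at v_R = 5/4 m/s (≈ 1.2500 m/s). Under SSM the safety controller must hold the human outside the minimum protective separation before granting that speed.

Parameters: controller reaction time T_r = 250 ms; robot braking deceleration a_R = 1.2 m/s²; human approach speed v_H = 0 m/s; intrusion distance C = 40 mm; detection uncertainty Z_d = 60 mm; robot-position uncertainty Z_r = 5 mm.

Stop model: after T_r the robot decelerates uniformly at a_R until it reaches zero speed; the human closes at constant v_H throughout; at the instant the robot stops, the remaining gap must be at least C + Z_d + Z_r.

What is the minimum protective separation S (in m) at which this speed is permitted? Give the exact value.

braking lasts T_s = (5/4)/(6/5) = 1.0417 s
robot in T_r: 1.2500·0.2500 = 0.3125 m
robot covers 1.2500·1.0417 − ½·1.2000·1.0417² = 0.6510 m while stopping
human over T_r+T_s: 0.0000·(0.2500+1.0417) = 0.0000 m
residual clearance needed = 0.0400+0.0600+0.0050 = 0.1050 m
S_min ≈ 0.3125+0.6510+0.0000+0.1050  ⇒  S_min = 5129/4800 m

S_min = 5129/4800 m = 1.0685 m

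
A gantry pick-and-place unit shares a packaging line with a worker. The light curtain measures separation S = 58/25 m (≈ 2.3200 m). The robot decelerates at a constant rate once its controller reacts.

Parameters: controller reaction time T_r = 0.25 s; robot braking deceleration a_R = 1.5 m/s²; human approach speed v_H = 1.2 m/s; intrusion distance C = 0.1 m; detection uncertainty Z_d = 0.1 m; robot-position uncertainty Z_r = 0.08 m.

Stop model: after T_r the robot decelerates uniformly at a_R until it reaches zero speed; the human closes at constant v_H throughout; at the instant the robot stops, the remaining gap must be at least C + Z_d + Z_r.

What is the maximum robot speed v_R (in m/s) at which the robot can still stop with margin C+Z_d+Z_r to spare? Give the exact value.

v_R_max = 6/5 m/s = 1.2000 m/s

quadratic (1/3)·v² + (21/20)·v + (-87/50) = 0
  disc = (21/20)² − 4·(1/3)·(-87/50) = 1369/400 ; √disc = 37/20
  v_R = (−(21/20) + 37/20) / (2·(1/3)) = 6/5 m/s
check:
T_s = v_R/a_R = (6/5)/(3/2) = 0.8000 s
robot in T_r: 1.2000·0.2500 = 0.3000 m
robot under decel: 1.2000²/(2·1.5000) = 0.4800 m
person approaches 1.2000·(0.2500+0.8000) = 1.2600 m
residual clearance needed = 0.1000+0.1000+0.0800 = 0.2800 m
sum ≈ 0.3000+0.4800+1.2600+0.2800 ≈ 2.3200 m = S ✓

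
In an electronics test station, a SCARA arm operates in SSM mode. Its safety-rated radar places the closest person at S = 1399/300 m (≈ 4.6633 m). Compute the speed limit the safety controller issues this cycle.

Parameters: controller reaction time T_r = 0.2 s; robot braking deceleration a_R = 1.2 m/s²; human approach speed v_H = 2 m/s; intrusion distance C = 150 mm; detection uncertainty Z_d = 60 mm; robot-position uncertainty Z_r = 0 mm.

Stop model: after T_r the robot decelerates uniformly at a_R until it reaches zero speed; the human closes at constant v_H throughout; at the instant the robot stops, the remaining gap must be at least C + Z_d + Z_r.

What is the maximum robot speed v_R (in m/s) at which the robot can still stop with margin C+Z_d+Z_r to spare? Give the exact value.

quadratic (5/12)·v² + (28/15)·v + (-304/75) = 0
  disc = (28/15)² − 4·(5/12)·(-304/75) = 256/25 ; √disc = 16/5
  v_R = (−(28/15) + 16/5) / (2·(5/12)) = 8/5 m/s
check:
stop time T_s = (8/5)/(6/5) = 1.3333 s
reaction-phase robot travel = 1.6000·0.2000 = 0.3200 m
braking distance = 1.6000²/(2·1.2000) = 1.0667 m
person approaches 2.0000·(0.2000+1.3333) = 3.0667 m
residual clearance needed = 0.1500+0.0600+0.0000 = 0.2100 m
sum ≈ 0.3200+1.0667+3.0667+0.2100 ≈ 4.6633 m = S ✓

v_R_max = 8/5 m/s = 1.6000 m/s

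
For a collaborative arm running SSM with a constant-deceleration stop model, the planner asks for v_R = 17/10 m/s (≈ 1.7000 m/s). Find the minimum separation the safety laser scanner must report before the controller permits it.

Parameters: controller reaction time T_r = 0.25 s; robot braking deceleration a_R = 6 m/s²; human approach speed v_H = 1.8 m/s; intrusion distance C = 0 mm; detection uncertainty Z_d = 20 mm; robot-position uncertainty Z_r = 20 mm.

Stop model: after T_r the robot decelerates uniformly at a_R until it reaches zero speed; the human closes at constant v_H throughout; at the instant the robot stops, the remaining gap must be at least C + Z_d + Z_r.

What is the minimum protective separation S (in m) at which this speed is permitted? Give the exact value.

braking lasts T_s = (17/10)/6 = 0.2833 s
reaction-phase robot travel = 1.7000·0.2500 = 0.4250 m
robot under decel: 1.7000²/(2·6.0000) = 0.2408 m
person approaches 1.8000·(0.2500+0.2833) = 0.9600 m
margins: 0.0000+0.0200+0.0200 = 0.0400 m
S_min ≈ 0.4250+0.2408+0.9600+0.0400  ⇒  S_min = 1999/1200 m

S_min = 1999/1200 m = 1.6658 m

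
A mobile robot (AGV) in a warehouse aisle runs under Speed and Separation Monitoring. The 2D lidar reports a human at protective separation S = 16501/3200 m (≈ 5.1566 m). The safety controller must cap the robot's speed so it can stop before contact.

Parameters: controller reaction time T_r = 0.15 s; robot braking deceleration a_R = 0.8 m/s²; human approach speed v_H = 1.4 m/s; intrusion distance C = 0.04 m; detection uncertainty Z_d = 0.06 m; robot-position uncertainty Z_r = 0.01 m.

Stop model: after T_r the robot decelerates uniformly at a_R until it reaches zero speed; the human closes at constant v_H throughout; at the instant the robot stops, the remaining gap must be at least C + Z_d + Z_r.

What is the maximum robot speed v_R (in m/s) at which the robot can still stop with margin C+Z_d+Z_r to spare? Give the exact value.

quadratic (5/8)·v² + (19/10)·v + (-15477/3200) = 0
  disc = (19/10)² − 4·(5/8)·(-15477/3200) = 100489/6400 ; √disc = 317/80
  v_R = (−(19/10) + 317/80) / (2·(5/8)) = 33/20 m/s
check:
braking lasts T_s = (33/20)/(4/5) = 2.0625 s
robot in T_r: 1.6500·0.1500 = 0.2475 m
braking distance = 1.6500²/(2·0.8000) = 1.7016 m
person approaches 1.4000·(0.1500+2.0625) = 3.0975 m
residual clearance needed = 0.0400+0.0600+0.0100 = 0.1100 m
sum ≈ 0.2475+1.7016+3.0975+0.1100 ≈ 5.1566 m = S ✓

v_R_max = 33/20 m/s = 1.6500 m/s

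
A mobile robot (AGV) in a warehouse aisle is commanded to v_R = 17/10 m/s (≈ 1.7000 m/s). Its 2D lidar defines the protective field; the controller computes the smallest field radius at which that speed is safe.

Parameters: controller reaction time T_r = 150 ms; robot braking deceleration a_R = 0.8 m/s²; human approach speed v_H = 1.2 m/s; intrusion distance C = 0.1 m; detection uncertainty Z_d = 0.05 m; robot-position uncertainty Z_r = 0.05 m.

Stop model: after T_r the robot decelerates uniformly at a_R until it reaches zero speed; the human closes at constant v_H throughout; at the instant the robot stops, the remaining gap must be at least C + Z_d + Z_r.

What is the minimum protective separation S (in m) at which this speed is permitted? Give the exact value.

S_min = 3993/800 m = 4.9912 m

braking lasts T_s = (17/10)/(4/5) = 2.1250 s
robot in T_r: 1.7000·0.1500 = 0.2550 m
robot under decel: 1.7000²/(2·0.8000) = 1.8062 m
human closes 1.2000·2.2750 = 2.7300 m
residual clearance needed = 0.1000+0.0500+0.0500 = 0.2000 m
S_min ≈ 0.2550+1.8062+2.7300+0.2000  ⇒  S_min = 3993/800 m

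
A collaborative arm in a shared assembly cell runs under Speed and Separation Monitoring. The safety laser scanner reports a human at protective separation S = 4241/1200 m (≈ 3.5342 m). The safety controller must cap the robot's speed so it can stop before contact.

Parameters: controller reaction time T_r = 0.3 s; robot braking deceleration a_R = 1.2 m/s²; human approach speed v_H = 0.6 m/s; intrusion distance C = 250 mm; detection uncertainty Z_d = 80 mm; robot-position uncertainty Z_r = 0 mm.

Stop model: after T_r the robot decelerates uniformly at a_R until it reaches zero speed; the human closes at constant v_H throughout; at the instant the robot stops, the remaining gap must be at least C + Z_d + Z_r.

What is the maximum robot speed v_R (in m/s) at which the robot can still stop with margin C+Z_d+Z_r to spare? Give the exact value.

at the boundary: (5/12)·v² + (4/5)·v + (-3629/1200) = 0
  disc = (4/5)² − 4·(5/12)·(-3629/1200) = 20449/3600 ; √disc = 143/60
  v_R = (−(4/5) + 143/60) / (2·(5/12)) = 19/10 m/s
check:
braking lasts T_s = (19/10)/(6/5) = 1.5833 s
robot in T_r: 1.9000·0.3000 = 0.5700 m
robot covers 1.9000·1.5833 − ½·1.2000·1.5833² = 1.5042 m while stopping
human over T_r+T_s: 0.6000·(0.3000+1.5833) = 1.1300 m
residual clearance needed = 0.2500+0.0800+0.0000 = 0.3300 m
sum ≈ 0.5700+1.5042+1.1300+0.3300 ≈ 3.5342 m = S ✓

v_R_max = 19/10 m/s = 1.9000 m/s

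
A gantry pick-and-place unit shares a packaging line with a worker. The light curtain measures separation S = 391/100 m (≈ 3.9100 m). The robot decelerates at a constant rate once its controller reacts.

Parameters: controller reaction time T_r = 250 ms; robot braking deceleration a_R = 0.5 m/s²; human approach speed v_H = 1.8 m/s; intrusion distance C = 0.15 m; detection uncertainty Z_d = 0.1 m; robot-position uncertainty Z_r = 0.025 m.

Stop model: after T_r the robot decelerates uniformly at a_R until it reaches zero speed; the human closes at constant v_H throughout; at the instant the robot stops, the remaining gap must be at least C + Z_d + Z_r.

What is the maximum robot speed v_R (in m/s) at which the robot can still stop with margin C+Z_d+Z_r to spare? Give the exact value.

v_R_max = 7/10 m/s = 0.7000 m/s

collect terms ⇒ (1)·v_R² + (77/20)·v_R + (-637/200) = 0
  disc = (77/20)² − 4·(1)·(-637/200) = 441/16 ; √disc = 21/4
  v_R = (−(77/20) + 21/4) / (2·(1)) = 7/10 m/s
check:
stop time T_s = (7/10)/(1/2) = 1.4000 s
reaction-phase robot travel = 0.7000·0.2500 = 0.1750 m
braking distance = 0.7000²/(2·0.5000) = 0.4900 m
human closes 1.8000·1.6500 = 2.9700 m
residual clearance needed = 0.1500+0.1000+0.0250 = 0.2750 m
sum ≈ 0.1750+0.4900+2.9700+0.2750 ≈ 3.9100 m = S ✓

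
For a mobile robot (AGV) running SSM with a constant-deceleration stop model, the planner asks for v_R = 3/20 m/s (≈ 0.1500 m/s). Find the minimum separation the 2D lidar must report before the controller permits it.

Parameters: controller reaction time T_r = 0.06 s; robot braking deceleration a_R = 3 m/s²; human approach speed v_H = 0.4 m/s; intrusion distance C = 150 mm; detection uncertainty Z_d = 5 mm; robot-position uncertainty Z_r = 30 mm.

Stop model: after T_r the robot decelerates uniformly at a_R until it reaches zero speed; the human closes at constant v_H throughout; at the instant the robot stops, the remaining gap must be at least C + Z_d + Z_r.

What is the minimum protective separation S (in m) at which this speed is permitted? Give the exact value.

S_min = 967/4000 m = 0.2417 m

T_s = v_R/a_R = (3/20)/3 = 0.0500 s
robot covers v_R·T_r = 0.1500·0.0600 = 0.0090 m before braking
robot covers 0.1500·0.0500 − ½·3.0000·0.0500² = 0.0037 m while stopping
human over T_r+T_s: 0.4000·(0.0600+0.0500) = 0.0440 m
margins: 0.1500+0.0050+0.0300 = 0.1850 m
S_min ≈ 0.0090+0.0037+0.0440+0.1850  ⇒  S_min = 967/4000 m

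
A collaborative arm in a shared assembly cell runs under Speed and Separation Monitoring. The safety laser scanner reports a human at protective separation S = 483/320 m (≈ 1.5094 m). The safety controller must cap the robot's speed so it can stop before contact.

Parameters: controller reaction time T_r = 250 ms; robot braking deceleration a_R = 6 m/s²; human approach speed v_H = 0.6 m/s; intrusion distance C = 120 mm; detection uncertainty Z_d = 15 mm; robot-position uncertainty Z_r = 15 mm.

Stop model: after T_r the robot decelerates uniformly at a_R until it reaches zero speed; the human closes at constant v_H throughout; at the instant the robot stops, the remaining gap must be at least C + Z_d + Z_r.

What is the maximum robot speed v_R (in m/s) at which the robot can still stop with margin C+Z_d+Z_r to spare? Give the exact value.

v_R_max = 9/4 m/s = 2.2500 m/s

quadratic (1/12)·v² + (7/20)·v + (-387/320) = 0
  disc = (7/20)² − 4·(1/12)·(-387/320) = 841/1600 ; √disc = 29/40
  v_R = (−(7/20) + 29/40) / (2·(1/12)) = 9/4 m/s
check:
T_s = v_R/a_R = (9/4)/6 = 0.3750 s
robot in T_r: 2.2500·0.2500 = 0.5625 m
robot covers 2.2500·0.3750 − ½·6.0000·0.3750² = 0.4219 m while stopping
human over T_r+T_s: 0.6000·(0.2500+0.3750) = 0.3750 m
C+Z_d+Z_r = 0.1200+0.0150+0.0150 = 0.1500 m
sum ≈ 0.5625+0.4219+0.3750+0.1500 ≈ 1.5094 m = S ✓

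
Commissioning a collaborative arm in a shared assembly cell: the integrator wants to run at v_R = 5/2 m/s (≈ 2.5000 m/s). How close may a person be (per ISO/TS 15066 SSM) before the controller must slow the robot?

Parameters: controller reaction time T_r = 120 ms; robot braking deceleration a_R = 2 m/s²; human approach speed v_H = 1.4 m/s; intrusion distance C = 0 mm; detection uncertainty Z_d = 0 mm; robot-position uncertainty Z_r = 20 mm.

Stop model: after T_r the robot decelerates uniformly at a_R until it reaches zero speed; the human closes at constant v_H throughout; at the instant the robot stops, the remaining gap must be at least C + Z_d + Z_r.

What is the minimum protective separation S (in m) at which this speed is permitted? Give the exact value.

T_s = v_R/a_R = (5/2)/2 = 1.2500 s
reaction-phase robot travel = 2.5000·0.1200 = 0.3000 m
robot covers 2.5000·1.2500 − ½·2.0000·1.2500² = 1.5625 m while stopping
human closes 1.4000·1.3700 = 1.9180 m
margins: 0.0000+0.0000+0.0200 = 0.0200 m
S_min ≈ 0.3000+1.5625+1.9180+0.0200  ⇒  S_min = 7601/2000 m

S_min = 7601/2000 m = 3.8005 m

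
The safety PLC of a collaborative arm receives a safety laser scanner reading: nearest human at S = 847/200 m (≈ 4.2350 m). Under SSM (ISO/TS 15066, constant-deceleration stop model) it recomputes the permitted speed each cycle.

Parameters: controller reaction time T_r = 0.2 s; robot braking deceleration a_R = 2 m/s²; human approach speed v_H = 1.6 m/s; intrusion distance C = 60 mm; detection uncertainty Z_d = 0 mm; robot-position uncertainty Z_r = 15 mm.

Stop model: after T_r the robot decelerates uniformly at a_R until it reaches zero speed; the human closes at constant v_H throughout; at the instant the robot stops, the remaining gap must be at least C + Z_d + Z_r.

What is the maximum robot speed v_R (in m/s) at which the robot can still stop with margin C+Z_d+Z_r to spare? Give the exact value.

collect terms ⇒ (1/4)·v_R² + (1)·v_R + (-96/25) = 0
  disc = (1)² − 4·(1/4)·(-96/25) = 121/25 ; √disc = 11/5
  v_R = (−(1) + 11/5) / (2·(1/4)) = 12/5 m/s
check:
braking lasts T_s = (12/5)/2 = 1.2000 s
reaction-phase robot travel = 2.4000·0.2000 = 0.4800 m
braking distance = 2.4000²/(2·2.0000) = 1.4400 m
human closes 1.6000·1.4000 = 2.2400 m
C+Z_d+Z_r = 0.0600+0.0000+0.0150 = 0.0750 m
sum ≈ 0.4800+1.4400+2.2400+0.0750 ≈ 4.2350 m = S ✓

v_R_max = 12/5 m/s = 2.4000 m/s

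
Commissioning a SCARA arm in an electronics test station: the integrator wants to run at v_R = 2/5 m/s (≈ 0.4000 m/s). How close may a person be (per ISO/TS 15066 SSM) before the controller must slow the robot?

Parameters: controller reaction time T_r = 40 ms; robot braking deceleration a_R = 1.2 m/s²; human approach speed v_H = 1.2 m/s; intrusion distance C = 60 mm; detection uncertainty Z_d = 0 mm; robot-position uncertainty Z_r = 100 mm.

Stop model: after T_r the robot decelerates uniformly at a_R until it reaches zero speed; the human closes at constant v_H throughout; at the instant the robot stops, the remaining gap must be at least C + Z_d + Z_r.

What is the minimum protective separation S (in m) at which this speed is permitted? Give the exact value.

S_min = 259/375 m = 0.6907 m

T_s = v_R/a_R = (2/5)/(6/5) = 0.3333 s
robot in T_r: 0.4000·0.0400 = 0.0160 m
robot covers 0.4000·0.3333 − ½·1.2000·0.3333² = 0.0667 m while stopping
human over T_r+T_s: 1.2000·(0.0400+0.3333) = 0.4480 m
C+Z_d+Z_r = 0.0600+0.0000+0.1000 = 0.1600 m
S_min ≈ 0.0160+0.0667+0.4480+0.1600  ⇒  S_min = 259/375 m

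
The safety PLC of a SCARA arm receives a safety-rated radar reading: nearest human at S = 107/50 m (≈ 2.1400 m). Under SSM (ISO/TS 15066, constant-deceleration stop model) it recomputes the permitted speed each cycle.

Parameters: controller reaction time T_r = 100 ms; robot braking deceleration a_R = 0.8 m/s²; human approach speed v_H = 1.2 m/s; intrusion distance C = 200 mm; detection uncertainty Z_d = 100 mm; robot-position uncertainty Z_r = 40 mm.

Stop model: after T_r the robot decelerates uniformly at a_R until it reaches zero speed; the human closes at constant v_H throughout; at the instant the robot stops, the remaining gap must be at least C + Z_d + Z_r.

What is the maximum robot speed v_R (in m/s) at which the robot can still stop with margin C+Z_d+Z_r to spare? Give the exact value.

v_R_max = 4/5 m/s = 0.8000 m/s

quadratic (5/8)·v² + (8/5)·v + (-42/25) = 0
  disc = (8/5)² − 4·(5/8)·(-42/25) = 169/25 ; √disc = 13/5
  v_R = (−(8/5) + 13/5) / (2·(5/8)) = 4/5 m/s
check:
T_s = v_R/a_R = (4/5)/(4/5) = 1.0000 s
robot in T_r: 0.8000·0.1000 = 0.0800 m
robot under decel: 0.8000²/(2·0.8000) = 0.4000 m
person approaches 1.2000·(0.1000+1.0000) = 1.3200 m
C+Z_d+Z_r = 0.2000+0.1000+0.0400 = 0.3400 m
sum ≈ 0.0800+0.4000+1.3200+0.3400 ≈ 2.1400 m = S ✓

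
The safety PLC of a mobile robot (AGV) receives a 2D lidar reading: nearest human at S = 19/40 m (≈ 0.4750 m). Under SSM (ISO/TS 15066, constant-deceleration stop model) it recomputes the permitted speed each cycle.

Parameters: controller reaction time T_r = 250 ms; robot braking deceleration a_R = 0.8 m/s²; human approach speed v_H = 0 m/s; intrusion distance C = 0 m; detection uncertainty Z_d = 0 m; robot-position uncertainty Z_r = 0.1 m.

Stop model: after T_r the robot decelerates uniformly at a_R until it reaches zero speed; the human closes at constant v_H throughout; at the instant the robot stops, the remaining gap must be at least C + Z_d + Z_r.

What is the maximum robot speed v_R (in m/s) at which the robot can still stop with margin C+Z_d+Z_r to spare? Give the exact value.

collect terms ⇒ (5/8)·v_R² + (1/4)·v_R + (-3/8) = 0
  disc = (1/4)² − 4·(5/8)·(-3/8) = 1 ; √disc = 1
  v_R = (−(1/4) + 1) / (2·(5/8)) = 3/5 m/s
check:
stop time T_s = (3/5)/(4/5) = 0.7500 s
reaction-phase robot travel = 0.6000·0.2500 = 0.1500 m
robot covers 0.6000·0.7500 − ½·0.8000·0.7500² = 0.2250 m while stopping
human over T_r+T_s: 0.0000·(0.2500+0.7500) = 0.0000 m
C+Z_d+Z_r = 0.0000+0.0000+0.1000 = 0.1000 m
sum ≈ 0.1500+0.2250+0.0000+0.1000 ≈ 0.4750 m = S ✓

v_R_max = 3/5 m/s = 0.6000 m/s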